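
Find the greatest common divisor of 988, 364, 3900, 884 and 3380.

gcd(988, 364): 988 = 2·364 + 260; 364 = 1·260 + 104; 260 = 2·104 + 52; 104 = 2·52 + 0 → 52
gcd(52, 3900): 3900 = 75·52 + 0 → 52
gcd(52, 884): 884 = 17·52 + 0 → 52
gcd(52, 3380): 3380 = 65·52 + 0 → 52

52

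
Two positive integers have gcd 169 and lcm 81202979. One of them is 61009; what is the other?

224939

p·q = gcd·lcm = 169·81202979 = 13723303451, so q = 13723303451/61009 = 224939.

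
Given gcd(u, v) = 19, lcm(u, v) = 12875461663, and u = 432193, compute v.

566029

u·v = gcd·lcm = 19·12875461663 = 244633771597, so v = 244633771597/432193 = 566029.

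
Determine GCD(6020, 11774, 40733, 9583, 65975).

7

gcd(6020, 11774): 11774 = 1·6020 + 5754; 6020 = 1·5754 + 266; 5754 = 21·266 + 168; 266 = 1·168 + 98; 168 = 1·98 + 70; 98 = 1·70 + 28; 70 = 2·28 + 14; 28 = 2·14 + 0 → 14
gcd(14, 40733): 40733 = 2909·14 + 7; 14 = 2·7 + 0 → 7
gcd(7, 9583): 9583 = 1369·7 + 0 → 7
gcd(7, 65975): 65975 = 9425·7 + 0 → 7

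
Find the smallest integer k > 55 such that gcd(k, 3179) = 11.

66

gcd(k, 3179) = 11 forces 11 | k; write k = 11s. Then gcd(11s, 11·289) = 11·gcd(s, 289), so need gcd(s, 289) = 1.
11s > 55 gives s ≥ 6. The least s ≥ 6 coprime to 289 is 6, so k = 11·6 = 66.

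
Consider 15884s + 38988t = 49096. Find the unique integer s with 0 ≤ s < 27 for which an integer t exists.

8

Reduce mod 38988: 15884s ≡ 49096 (mod 38988). With g = gcd(15884, 38988) = 1444 dividing 49096, divide through: 11s ≡ 34 (mod 27).
Since gcd(11, 27) = 1, s ≡ 34·(11)⁻¹ ≡ 8 (mod 27). Smallest non-negative: 8.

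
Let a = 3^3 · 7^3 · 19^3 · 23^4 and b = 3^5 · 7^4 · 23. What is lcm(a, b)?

max exponent per prime: 3^5 · 7^4 · 19^3 · 23^4 = 1119877658509617

1119877658509617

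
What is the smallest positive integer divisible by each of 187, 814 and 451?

567358

187 = 11 · 17; 814 = 2 · 11 · 37; 451 = 11 · 41
lcm takes max exponent of each prime: 2 · 11 · 17 · 37 · 41 = 567358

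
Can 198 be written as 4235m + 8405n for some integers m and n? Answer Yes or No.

No

By Bézout, 4235m + 8405n = 198 has integer solutions iff gcd(4235, 8405) | 198.
Euclid: 8405 = 1·4235 + 4170; 4235 = 1·4170 + 65; 4170 = 64·65 + 10; 65 = 6·10 + 5; 10 = 2·5 + 0. gcd = 5; 198 mod 5 = 3. No.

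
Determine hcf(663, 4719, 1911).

39

663 = 3 · 13 · 17; 4719 = 3 · 11² · 13; 1911 = 3 · 7² · 13
gcd takes min exponent of each prime: 3 · 13 = 39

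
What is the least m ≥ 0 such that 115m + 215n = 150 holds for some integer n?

20

gcd(115, 215) = 5 (Euclid: 215 = 1·115 + 100; 115 = 1·100 + 15; 100 = 6·15 + 10; 15 = 1·10 + 5; 10 = 2·5 + 0), and 5 | 150.
Extended Euclid: 115·(15) + 215·(-8) = 5. Scale by 30: m₀ = 450.
General solution m = m₀ + 43t; reducing mod 43 gives m = 20 (and n = -10).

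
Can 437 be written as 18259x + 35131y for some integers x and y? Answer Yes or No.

Yes

By Bézout, 18259x + 35131y = 437 has integer solutions iff gcd(18259, 35131) | 437.
Euclid: 35131 = 1·18259 + 16872; 18259 = 1·16872 + 1387; 16872 = 12·1387 + 228; 1387 = 6·228 + 19; 228 = 12·19 + 0. gcd = 19; 437 mod 19 = 0. Yes.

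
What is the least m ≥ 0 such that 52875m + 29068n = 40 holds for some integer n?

Reduce mod 29068: 52875m ≡ 40 (mod 29068). With g = gcd(52875, 29068) = 1 dividing 40, divide through: 52875m ≡ 40 (mod 29068).
Since gcd(52875, 29068) = 1, m ≡ 40·(52875)⁻¹ ≡ 7680 (mod 29068). Smallest non-negative: 7680.

7680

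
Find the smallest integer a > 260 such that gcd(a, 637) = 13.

gcd(a, 637) = 13 forces 13 | a; write a = 13s. Then gcd(13s, 13·49) = 13·gcd(s, 49), so need gcd(s, 49) = 1.
13s > 260 gives s ≥ 21. The least s ≥ 21 coprime to 49 is 22, so a = 13·22 = 286.

286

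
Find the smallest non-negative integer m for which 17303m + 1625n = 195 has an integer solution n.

Reduce mod 1625: 17303m ≡ 195 (mod 1625). With g = gcd(17303, 1625) = 13 dividing 195, divide through: 1331m ≡ 15 (mod 125).
Since gcd(1331, 125) = 1, m ≡ 15·(1331)⁻¹ ≡ 65 (mod 125). Smallest non-negative: 65.

65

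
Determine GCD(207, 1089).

9

207 = 3² · 23
1089 = 3² · 11²
Common: 3² = 9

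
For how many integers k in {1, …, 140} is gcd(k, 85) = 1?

105

85 = 5·17. Inclusion–exclusion on these primes:
140 − ⌊140/5⌋ − ⌊140/17⌋ + ⌊140/85⌋ = 105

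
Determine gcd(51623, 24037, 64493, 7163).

13

51623 = 11 · 13 · 19²; 24037 = 13 · 43²; 64493 = 11² · 13 · 41; 7163 = 13 · 19 · 29
gcd takes min exponent of each prime: 13 = 13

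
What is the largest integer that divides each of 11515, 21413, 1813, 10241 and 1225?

49

11515 = 5 · 7² · 47; 21413 = 7² · 19 · 23; 1813 = 7² · 37; 10241 = 7² · 11 · 19; 1225 = 5² · 7²
gcd takes min exponent of each prime: 7² = 49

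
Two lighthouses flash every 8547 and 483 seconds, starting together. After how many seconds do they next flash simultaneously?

gcd first: 8547 = 17·483 + 336; 483 = 1·336 + 147; 336 = 2·147 + 42; 147 = 3·42 + 21; 42 = 2·21 + 0 → gcd = 21
lcm = 8547·483/gcd = 4128201/21 = 196581

196581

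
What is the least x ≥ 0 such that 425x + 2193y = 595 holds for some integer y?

gcd(425, 2193) = 17 (Euclid: 2193 = 5·425 + 68; 425 = 6·68 + 17; 68 = 4·17 + 0), and 17 | 595.
Extended Euclid: 425·(31) + 2193·(-6) = 17. Scale by 35: x₀ = 1085.
General solution x = x₀ + 129t; reducing mod 129 gives x = 53 (and y = -10).

53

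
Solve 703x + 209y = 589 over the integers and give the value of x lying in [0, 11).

5

Reduce mod 209: 703x ≡ 589 (mod 209). With g = gcd(703, 209) = 19 dividing 589, divide through: 37x ≡ 31 (mod 11).
Since gcd(37, 11) = 1, x ≡ 31·(37)⁻¹ ≡ 5 (mod 11). Smallest non-negative: 5.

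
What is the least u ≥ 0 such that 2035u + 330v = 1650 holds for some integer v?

0

Euclid: 2035 = 6·330 + 55; 330 = 6·55 + 0 → gcd = 55; 1650 = 55·30.
Back-substitution yields 2035·(1) + 330·(-6) = 55, so one solution is u = 1·30 = 30, v = -6·30 = -180.
Solutions in u differ by 330/55 = 6; the one in [0, 6) is 30 mod 6 = 0.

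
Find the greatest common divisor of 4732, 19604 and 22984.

gcd(4732, 19604): 19604 = 4·4732 + 676; 4732 = 7·676 + 0 → 676
gcd(676, 22984): 22984 = 34·676 + 0 → 676

676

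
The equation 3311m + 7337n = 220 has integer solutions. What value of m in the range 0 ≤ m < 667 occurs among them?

Reduce mod 7337: 3311m ≡ 220 (mod 7337). With g = gcd(3311, 7337) = 11 dividing 220, divide through: 301m ≡ 20 (mod 667).
Since gcd(301, 667) = 1, m ≡ 20·(301)⁻¹ ≡ 102 (mod 667). Smallest non-negative: 102.

102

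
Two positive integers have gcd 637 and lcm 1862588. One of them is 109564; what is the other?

10829

p·q = gcd·lcm = 637·1862588 = 1186468556, so q = 1186468556/109564 = 10829.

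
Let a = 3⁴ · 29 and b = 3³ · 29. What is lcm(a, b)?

2349

max exponent per prime: 3⁴ · 29 = 2349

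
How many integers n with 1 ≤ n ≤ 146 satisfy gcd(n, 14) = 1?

63

Prime factors of 14: 2, 7. Count integers ≤ 146 divisible by none of them.
By inclusion–exclusion: 146 − ⌊146/2⌋ − ⌊146/7⌋ + ⌊146/14⌋ = 63.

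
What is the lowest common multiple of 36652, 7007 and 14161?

lcm(36652, 7007) = 36652·7007/gcd = 256820564/539 = 476476
lcm(476476, 14161) = 476476·14161/gcd = 6747376636/833 = 8100092

8100092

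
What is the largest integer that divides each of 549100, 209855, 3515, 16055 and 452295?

95

gcd(549100, 209855): 549100 = 2·209855 + 129390; 209855 = 1·129390 + 80465; 129390 = 1·80465 + 48925; 80465 = 1·48925 + 31540; 48925 = 1·31540 + 17385; 31540 = 1·17385 + 14155; 17385 = 1·14155 + 3230; 14155 = 4·3230 + 1235; 3230 = 2·1235 + 760; 1235 = 1·760 + 475; 760 = 1·475 + 285; 475 = 1·285 + 190; 285 = 1·190 + 95; 190 = 2·95 + 0 → 95
gcd(95, 3515): 3515 = 37·95 + 0 → 95
gcd(95, 16055): 16055 = 169·95 + 0 → 95
gcd(95, 452295): 452295 = 4761·95 + 0 → 95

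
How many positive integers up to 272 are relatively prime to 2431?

215

2431 = 11·13·17. Inclusion–exclusion on these primes:
272 − ⌊272/11⌋ − ⌊272/13⌋ − ⌊272/17⌋ + ⌊272/143⌋ + ⌊272/187⌋ + ⌊272/221⌋ − ⌊272/2431⌋ = 215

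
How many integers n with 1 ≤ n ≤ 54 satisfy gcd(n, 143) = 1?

46

Prime factors of 143: 11, 13. Count integers ≤ 54 divisible by none of them.
By inclusion–exclusion: 54 − ⌊54/11⌋ − ⌊54/13⌋ + ⌊54/143⌋ = 46.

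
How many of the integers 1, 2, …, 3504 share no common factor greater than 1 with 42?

1001

42 = 2·3·7. Inclusion–exclusion on these primes:
3504 − ⌊3504/2⌋ − ⌊3504/3⌋ − ⌊3504/7⌋ + ⌊3504/6⌋ + ⌊3504/14⌋ + ⌊3504/21⌋ − ⌊3504/42⌋ = 1001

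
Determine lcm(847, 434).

52514

gcd first: 847 = 1·434 + 413; 434 = 1·413 + 21; 413 = 19·21 + 14; 21 = 1·14 + 7; 14 = 2·7 + 0 → gcd = 7
lcm = 847·434/gcd = 367598/7 = 52514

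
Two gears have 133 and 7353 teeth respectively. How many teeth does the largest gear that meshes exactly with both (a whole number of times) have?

Euclid: 7353 = 55·133 + 38; 133 = 3·38 + 19; 38 = 2·19 + 0. Last nonzero remainder: 19.

19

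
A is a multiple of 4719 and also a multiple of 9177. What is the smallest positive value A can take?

gcd first: 9177 = 1·4719 + 4458; 4719 = 1·4458 + 261; 4458 = 17·261 + 21; 261 = 12·21 + 9; 21 = 2·9 + 3; 9 = 3·3 + 0 → gcd = 3
lcm = 4719·9177/gcd = 43306263/3 = 14435421

14435421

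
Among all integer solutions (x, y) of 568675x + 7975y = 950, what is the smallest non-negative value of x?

72

Reduce mod 7975: 568675x ≡ 950 (mod 7975). With g = gcd(568675, 7975) = 25 dividing 950, divide through: 22747x ≡ 38 (mod 319).
Since gcd(22747, 319) = 1, x ≡ 38·(22747)⁻¹ ≡ 72 (mod 319). Smallest non-negative: 72.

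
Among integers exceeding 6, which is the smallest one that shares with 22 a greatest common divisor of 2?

Multiples of 2 above 6: 2·4, 2·5, … . Need the cofactor coprime to 22/2 = 11.
Checking s = 4, 5, … the first with gcd(s, 11) = 1 is s = 4, giving 8.

8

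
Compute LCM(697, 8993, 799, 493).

502555819

697 = 17 · 41; 8993 = 17 · 23²; 799 = 17 · 47; 493 = 17 · 29
lcm takes max exponent of each prime: 17 · 23² · 29 · 41 · 47 = 502555819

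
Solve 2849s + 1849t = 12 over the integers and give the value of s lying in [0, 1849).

gcd(2849, 1849) = 1 (Euclid: 2849 = 1·1849 + 1000; 1849 = 1·1000 + 849; 1000 = 1·849 + 151; 849 = 5·151 + 94; 151 = 1·94 + 57; 94 = 1·57 + 37; 57 = 1·37 + 20; 37 = 1·20 + 17; 20 = 1·17 + 3; 17 = 5·3 + 2; 3 = 1·2 + 1; 2 = 2·1 + 0), and 1 | 12.
Extended Euclid: 2849·(649) + 1849·(-1000) = 1. Scale by 12: s₀ = 7788.
General solution s = s₀ + 1849k; reducing mod 1849 gives s = 392 (and t = -604).

392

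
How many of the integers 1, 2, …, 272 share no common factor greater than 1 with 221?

237

Prime factors of 221: 13, 17. Count integers ≤ 272 divisible by none of them.
By inclusion–exclusion: 272 − ⌊272/13⌋ − ⌊272/17⌋ + ⌊272/221⌋ = 237.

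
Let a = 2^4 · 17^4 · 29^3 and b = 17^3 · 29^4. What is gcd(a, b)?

min exponent per shared prime: 17^3 · 29^3 = 119823157

119823157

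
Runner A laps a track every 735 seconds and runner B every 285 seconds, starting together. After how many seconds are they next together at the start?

735 = 3 · 5 · 7²; 285 = 3 · 5 · 19
max exponents: 3 · 5 · 7² · 19 = 13965

13965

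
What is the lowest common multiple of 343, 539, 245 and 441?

169785

lcm(343, 539) = 343·539/gcd = 184877/49 = 3773
lcm(3773, 245) = 3773·245/gcd = 924385/49 = 18865
lcm(18865, 441) = 18865·441/gcd = 8319465/49 = 169785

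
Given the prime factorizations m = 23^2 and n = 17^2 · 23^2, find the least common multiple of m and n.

152881

max exponent per prime: 17^2 · 23^2 = 152881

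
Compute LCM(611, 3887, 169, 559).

7855627

611 = 13 · 47; 3887 = 13² · 23; 169 = 13²; 559 = 13 · 43
lcm takes max exponent of each prime: 13² · 23 · 43 · 47 = 7855627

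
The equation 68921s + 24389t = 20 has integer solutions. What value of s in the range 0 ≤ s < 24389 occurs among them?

3343

Euclid: 68921 = 2·24389 + 20143; 24389 = 1·20143 + 4246; 20143 = 4·4246 + 3159; 4246 = 1·3159 + 1087; 3159 = 2·1087 + 985; 1087 = 1·985 + 102; 985 = 9·102 + 67; 102 = 1·67 + 35; 67 = 1·35 + 32; 35 = 1·32 + 3; 32 = 10·3 + 2; 3 = 1·2 + 1; 2 = 2·1 + 0 → gcd = 1; 20 = 1·20.
Back-substitution yields 68921·(-8369) + 24389·(23650) = 1, so one solution is s = -8369·20 = -167380, t = 23650·20 = 473000.
Solutions in s differ by 24389/1 = 24389; the one in [0, 24389) is -167380 mod 24389 = 3343.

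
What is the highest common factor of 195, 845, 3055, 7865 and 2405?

195 = 3 · 5 · 13; 845 = 5 · 13²; 3055 = 5 · 13 · 47; 7865 = 5 · 11² · 13; 2405 = 5 · 13 · 37
gcd takes min exponent of each prime: 5 · 13 = 65

65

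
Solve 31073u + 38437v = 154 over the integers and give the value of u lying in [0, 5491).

Euclid: 38437 = 1·31073 + 7364; 31073 = 4·7364 + 1617; 7364 = 4·1617 + 896; 1617 = 1·896 + 721; 896 = 1·721 + 175; 721 = 4·175 + 21; 175 = 8·21 + 7; 21 = 3·7 + 0 → gcd = 7; 154 = 7·22.
Back-substitution yields 31073·(-1759) + 38437·(1422) = 7, so one solution is u = -1759·22 = -38698, v = 1422·22 = 31284.
Solutions in u differ by 38437/7 = 5491; the one in [0, 5491) is -38698 mod 5491 = 5230.

5230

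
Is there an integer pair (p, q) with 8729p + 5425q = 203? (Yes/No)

By Bézout, 8729p + 5425q = 203 has integer solutions iff gcd(8729, 5425) | 203.
Euclid: 8729 = 1·5425 + 3304; 5425 = 1·3304 + 2121; 3304 = 1·2121 + 1183; 2121 = 1·1183 + 938; 1183 = 1·938 + 245; 938 = 3·245 + 203; 245 = 1·203 + 42; 203 = 4·42 + 35; 42 = 1·35 + 7; 35 = 5·7 + 0. gcd = 7; 203 mod 7 = 0. Yes.

Yes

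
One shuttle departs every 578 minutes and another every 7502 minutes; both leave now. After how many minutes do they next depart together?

gcd first: 7502 = 12·578 + 566; 578 = 1·566 + 12; 566 = 47·12 + 2; 12 = 6·2 + 0 → gcd = 2
lcm = 578·7502/gcd = 4336156/2 = 2168078

2168078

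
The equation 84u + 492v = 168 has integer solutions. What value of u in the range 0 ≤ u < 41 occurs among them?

Euclid: 492 = 5·84 + 72; 84 = 1·72 + 12; 72 = 6·12 + 0 → gcd = 12; 168 = 12·14.
Back-substitution yields 84·(6) + 492·(-1) = 12, so one solution is u = 6·14 = 84, v = -1·14 = -14.
Solutions in u differ by 492/12 = 41; the one in [0, 41) is 84 mod 41 = 2.

2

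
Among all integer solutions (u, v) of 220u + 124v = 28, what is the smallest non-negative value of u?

Reduce mod 124: 220u ≡ 28 (mod 124). With g = gcd(220, 124) = 4 dividing 28, divide through: 55u ≡ 7 (mod 31).
Since gcd(55, 31) = 1, u ≡ 7·(55)⁻¹ ≡ 30 (mod 31). Smallest non-negative: 30.

30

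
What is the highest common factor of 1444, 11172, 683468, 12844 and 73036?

1444 = 2² · 19²; 11172 = 2² · 3 · 7² · 19; 683468 = 2² · 17 · 19 · 23²; 12844 = 2² · 13² · 19; 73036 = 2² · 19 · 31²
gcd takes min exponent of each prime: 2² · 19 = 76

76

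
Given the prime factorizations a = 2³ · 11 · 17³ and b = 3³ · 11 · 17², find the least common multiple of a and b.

max exponent per prime: 2³ · 3³ · 11 · 17³ = 11673288

11673288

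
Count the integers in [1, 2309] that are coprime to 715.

Prime factors of 715: 5, 11, 13. Count integers ≤ 2309 divisible by none of them.
By inclusion–exclusion: 2309 − ⌊2309/5⌋ − ⌊2309/11⌋ − ⌊2309/13⌋ + ⌊2309/55⌋ + ⌊2309/65⌋ + ⌊2309/143⌋ − ⌊2309/715⌋ = 1551.

1551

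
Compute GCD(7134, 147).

3

7134 = 2 · 3 · 29 · 41
147 = 3 · 7²
Common: 3 = 3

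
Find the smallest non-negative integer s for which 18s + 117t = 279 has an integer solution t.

9

Euclid: 117 = 6·18 + 9; 18 = 2·9 + 0 → gcd = 9; 279 = 9·31.
Back-substitution yields 18·(-6) + 117·(1) = 9, so one solution is s = -6·31 = -186, t = 1·31 = 31.
Solutions in s differ by 117/9 = 13; the one in [0, 13) is -186 mod 13 = 9.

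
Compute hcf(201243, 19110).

147

201243 = 3 · 7² · 37²
19110 = 2 · 3 · 5 · 7² · 13
Common: 3 · 7² = 147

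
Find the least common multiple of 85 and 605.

10285

85 = 5 · 17; 605 = 5 · 11²
max exponents: 5 · 11² · 17 = 10285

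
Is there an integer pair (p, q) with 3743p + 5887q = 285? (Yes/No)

Yes

By Bézout, 3743p + 5887q = 285 has integer solutions iff gcd(3743, 5887) | 285.
Euclid: 5887 = 1·3743 + 2144; 3743 = 1·2144 + 1599; 2144 = 1·1599 + 545; 1599 = 2·545 + 509; 545 = 1·509 + 36; 509 = 14·36 + 5; 36 = 7·5 + 1; 5 = 5·1 + 0. gcd = 1; 285 mod 1 = 0. Yes.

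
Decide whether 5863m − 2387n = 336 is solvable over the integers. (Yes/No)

By Bézout, 5863m − 2387n = 336 has integer solutions iff gcd(5863, 2387) | 336.
Euclid: 5863 = 2·2387 + 1089; 2387 = 2·1089 + 209; 1089 = 5·209 + 44; 209 = 4·44 + 33; 44 = 1·33 + 11; 33 = 3·11 + 0. gcd = 11; 336 mod 11 = 6. No.

No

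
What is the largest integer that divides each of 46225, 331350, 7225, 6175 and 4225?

25

gcd(46225, 331350): 331350 = 7·46225 + 7775; 46225 = 5·7775 + 7350; 7775 = 1·7350 + 425; 7350 = 17·425 + 125; 425 = 3·125 + 50; 125 = 2·50 + 25; 50 = 2·25 + 0 → 25
gcd(25, 7225): 7225 = 289·25 + 0 → 25
gcd(25, 6175): 6175 = 247·25 + 0 → 25
gcd(25, 4225): 4225 = 169·25 + 0 → 25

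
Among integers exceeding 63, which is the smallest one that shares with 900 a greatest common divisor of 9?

gcd(x, 900) = 9 forces 9 | x; write x = 9s. Then gcd(9s, 9·100) = 9·gcd(s, 100), so need gcd(s, 100) = 1.
9s > 63 gives s ≥ 8. The least s ≥ 8 coprime to 100 is 9, so x = 9·9 = 81.

81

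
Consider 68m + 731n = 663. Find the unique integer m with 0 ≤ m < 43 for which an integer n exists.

gcd(68, 731) = 17 (Euclid: 731 = 10·68 + 51; 68 = 1·51 + 17; 51 = 3·17 + 0), and 17 | 663.
Extended Euclid: 68·(11) + 731·(-1) = 17. Scale by 39: m₀ = 429.
General solution m = m₀ + 43t; reducing mod 43 gives m = 42 (and n = -3).

42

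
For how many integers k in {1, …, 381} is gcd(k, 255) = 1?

255 = 3·5·17. Inclusion–exclusion on these primes:
381 − ⌊381/3⌋ − ⌊381/5⌋ − ⌊381/17⌋ + ⌊381/15⌋ + ⌊381/51⌋ + ⌊381/85⌋ − ⌊381/255⌋ = 191

191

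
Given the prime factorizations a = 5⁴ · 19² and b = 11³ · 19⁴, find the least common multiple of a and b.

max exponent per prime: 5⁴ · 11³ · 19⁴ = 108410781875

108410781875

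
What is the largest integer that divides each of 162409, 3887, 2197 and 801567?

gcd(162409, 3887): 162409 = 41·3887 + 3042; 3887 = 1·3042 + 845; 3042 = 3·845 + 507; 845 = 1·507 + 338; 507 = 1·338 + 169; 338 = 2·169 + 0 → 169
gcd(169, 2197): 2197 = 13·169 + 0 → 169
gcd(169, 801567): 801567 = 4743·169 + 0 → 169

169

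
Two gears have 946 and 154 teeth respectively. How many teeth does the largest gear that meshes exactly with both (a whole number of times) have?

22

946 = 2 · 11 · 43
154 = 2 · 7 · 11
Common: 2 · 11 = 22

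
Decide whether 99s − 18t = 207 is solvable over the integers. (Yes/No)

gcd(99, 18): 99 = 5·18 + 9; 18 = 2·9 + 0 → 9
9 divides 207, so a solution exists.

Yes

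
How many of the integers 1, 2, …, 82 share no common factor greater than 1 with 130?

130 = 2·5·13. Inclusion–exclusion on these primes:
82 − ⌊82/2⌋ − ⌊82/5⌋ − ⌊82/13⌋ + ⌊82/10⌋ + ⌊82/26⌋ + ⌊82/65⌋ − ⌊82/130⌋ = 31

31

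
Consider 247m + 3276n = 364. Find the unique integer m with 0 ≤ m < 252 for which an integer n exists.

28

gcd(247, 3276) = 13 (Euclid: 3276 = 13·247 + 65; 247 = 3·65 + 52; 65 = 1·52 + 13; 52 = 4·13 + 0), and 13 | 364.
Extended Euclid: 247·(-53) + 3276·(4) = 13. Scale by 28: m₀ = -1484.
General solution m = m₀ + 252t; reducing mod 252 gives m = 28 (and n = -2).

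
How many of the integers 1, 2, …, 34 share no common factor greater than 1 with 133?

29

Prime factors of 133: 7, 19. Count integers ≤ 34 divisible by none of them.
By inclusion–exclusion: 34 − ⌊34/7⌋ − ⌊34/19⌋ + ⌊34/133⌋ = 29.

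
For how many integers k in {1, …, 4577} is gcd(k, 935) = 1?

935 = 5·11·17. Inclusion–exclusion on these primes:
4577 − ⌊4577/5⌋ − ⌊4577/11⌋ − ⌊4577/17⌋ + ⌊4577/55⌋ + ⌊4577/85⌋ + ⌊4577/187⌋ − ⌊4577/935⌋ = 3133

3133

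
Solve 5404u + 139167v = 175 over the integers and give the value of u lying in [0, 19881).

17074

Euclid: 139167 = 25·5404 + 4067; 5404 = 1·4067 + 1337; 4067 = 3·1337 + 56; 1337 = 23·56 + 49; 56 = 1·49 + 7; 49 = 7·7 + 0 → gcd = 7; 175 = 7·25.
Back-substitution yields 5404·(-2498) + 139167·(97) = 7, so one solution is u = -2498·25 = -62450, v = 97·25 = 2425.
Solutions in u differ by 139167/7 = 19881; the one in [0, 19881) is -62450 mod 19881 = 17074.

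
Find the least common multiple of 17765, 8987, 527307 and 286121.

17765 = 5 · 11 · 17 · 19; 8987 = 11 · 19 · 43; 527307 = 3 · 11 · 19 · 29²; 286121 = 11 · 19 · 37²
lcm takes max exponent of each prime: 3 · 5 · 11 · 17 · 19 · 29² · 37² · 43 = 2638483399365

2638483399365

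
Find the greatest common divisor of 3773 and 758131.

11

3773 = 7³ · 11
758131 = 11 · 41³
Common: 11 = 11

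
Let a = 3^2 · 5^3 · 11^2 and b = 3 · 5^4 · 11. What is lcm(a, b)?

max exponent per prime: 3^2 · 5^4 · 11^2 = 680625

680625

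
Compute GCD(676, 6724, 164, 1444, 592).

4

gcd(676, 6724): 6724 = 9·676 + 640; 676 = 1·640 + 36; 640 = 17·36 + 28; 36 = 1·28 + 8; 28 = 3·8 + 4; 8 = 2·4 + 0 → 4
gcd(4, 164): 164 = 41·4 + 0 → 4
gcd(4, 1444): 1444 = 361·4 + 0 → 4
gcd(4, 592): 592 = 148·4 + 0 → 4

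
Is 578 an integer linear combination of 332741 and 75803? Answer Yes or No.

Yes

By Bézout, 332741s + 75803t = 578 has integer solutions iff gcd(332741, 75803) | 578.
Euclid: 332741 = 4·75803 + 29529; 75803 = 2·29529 + 16745; 29529 = 1·16745 + 12784; 16745 = 1·12784 + 3961; 12784 = 3·3961 + 901; 3961 = 4·901 + 357; 901 = 2·357 + 187; 357 = 1·187 + 170; 187 = 1·170 + 17; 170 = 10·17 + 0. gcd = 17; 578 mod 17 = 0. Yes.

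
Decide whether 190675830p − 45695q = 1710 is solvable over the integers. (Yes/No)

Yes

gcd(190675830, 45695): 190675830 = 4172·45695 + 36290; 45695 = 1·36290 + 9405; 36290 = 3·9405 + 8075; 9405 = 1·8075 + 1330; 8075 = 6·1330 + 95; 1330 = 14·95 + 0 → 95
95 divides 1710, so a solution exists.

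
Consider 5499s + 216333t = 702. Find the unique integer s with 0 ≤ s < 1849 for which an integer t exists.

1141

gcd(5499, 216333) = 117 (Euclid: 216333 = 39·5499 + 1872; 5499 = 2·1872 + 1755; 1872 = 1·1755 + 117; 1755 = 15·117 + 0), and 117 | 702.
Extended Euclid: 5499·(-118) + 216333·(3) = 117. Scale by 6: s₀ = -708.
General solution s = s₀ + 1849k; reducing mod 1849 gives s = 1141 (and t = -29).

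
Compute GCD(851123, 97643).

91

851123 = 7 · 13 · 47 · 199
97643 = 7 · 13 · 29 · 37
Common: 7 · 13 = 91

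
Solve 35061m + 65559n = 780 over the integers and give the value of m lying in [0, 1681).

gcd(35061, 65559) = 39 (Euclid: 65559 = 1·35061 + 30498; 35061 = 1·30498 + 4563; 30498 = 6·4563 + 3120; 4563 = 1·3120 + 1443; 3120 = 2·1443 + 234; 1443 = 6·234 + 39; 234 = 6·39 + 0), and 39 | 780.
Extended Euclid: 35061·(273) + 65559·(-146) = 39. Scale by 20: m₀ = 5460.
General solution m = m₀ + 1681t; reducing mod 1681 gives m = 417 (and n = -223).

417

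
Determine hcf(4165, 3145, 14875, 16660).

4165 = 5 · 7² · 17; 3145 = 5 · 17 · 37; 14875 = 5³ · 7 · 17; 16660 = 2² · 5 · 7² · 17
gcd takes min exponent of each prime: 5 · 17 = 85

85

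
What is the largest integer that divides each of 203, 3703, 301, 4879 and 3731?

7

gcd(203, 3703): 3703 = 18·203 + 49; 203 = 4·49 + 7; 49 = 7·7 + 0 → 7
gcd(7, 301): 301 = 43·7 + 0 → 7
gcd(7, 4879): 4879 = 697·7 + 0 → 7
gcd(7, 3731): 3731 = 533·7 + 0 → 7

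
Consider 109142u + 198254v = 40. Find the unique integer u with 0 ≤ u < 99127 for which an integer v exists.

Euclid: 198254 = 1·109142 + 89112; 109142 = 1·89112 + 20030; 89112 = 4·20030 + 8992; 20030 = 2·8992 + 2046; 8992 = 4·2046 + 808; 2046 = 2·808 + 430; 808 = 1·430 + 378; 430 = 1·378 + 52; 378 = 7·52 + 14; 52 = 3·14 + 10; 14 = 1·10 + 4; 10 = 2·4 + 2; 4 = 2·2 + 0 → gcd = 2; 40 = 2·20.
Back-substitution yields 109142·(41957) + 198254·(-23098) = 2, so one solution is u = 41957·20 = 839140, v = -23098·20 = -461960.
Solutions in u differ by 198254/2 = 99127; the one in [0, 99127) is 839140 mod 99127 = 46124.

46124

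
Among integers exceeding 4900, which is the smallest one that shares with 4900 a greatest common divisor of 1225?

6125

Multiples of 1225 above 4900: 1225·5, 1225·6, … . Need the cofactor coprime to 4900/1225 = 4.
Checking s = 5, 6, … the first with gcd(s, 4) = 1 is s = 5, giving 6125.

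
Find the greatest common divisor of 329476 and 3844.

4

Euclid: 329476 = 85·3844 + 2736; 3844 = 1·2736 + 1108; 2736 = 2·1108 + 520; 1108 = 2·520 + 68; 520 = 7·68 + 44; 68 = 1·44 + 24; 44 = 1·24 + 20; 24 = 1·20 + 4; 20 = 5·4 + 0. Last nonzero remainder: 4.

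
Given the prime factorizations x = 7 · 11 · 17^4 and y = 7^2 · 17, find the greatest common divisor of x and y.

min exponent per shared prime: 7 · 17 = 119

119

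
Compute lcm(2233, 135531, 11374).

2233 = 7 · 11 · 29; 135531 = 3² · 11 · 37²; 11374 = 2 · 11² · 47
lcm takes max exponent of each prime: 2 · 3² · 7 · 11² · 29 · 37² · 47 = 28448227962

28448227962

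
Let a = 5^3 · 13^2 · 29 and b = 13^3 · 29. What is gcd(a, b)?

min exponent per shared prime: 13^2 · 29 = 4901

4901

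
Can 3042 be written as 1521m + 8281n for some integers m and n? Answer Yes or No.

Yes

By Bézout, 1521m + 8281n = 3042 has integer solutions iff gcd(1521, 8281) | 3042.
Euclid: 8281 = 5·1521 + 676; 1521 = 2·676 + 169; 676 = 4·169 + 0. gcd = 169; 3042 mod 169 = 0. Yes.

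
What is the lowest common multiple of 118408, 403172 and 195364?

34288386043912

118408 = 2³ · 19² · 41; 403172 = 2² · 7² · 11² · 17; 195364 = 2² · 13² · 17²
lcm takes max exponent of each prime: 2³ · 7² · 11² · 13² · 17² · 19² · 41 = 34288386043912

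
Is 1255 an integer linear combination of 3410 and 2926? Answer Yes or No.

No

gcd(3410, 2926): 3410 = 1·2926 + 484; 2926 = 6·484 + 22; 484 = 22·22 + 0 → 22
22 does not divide 1255, so a solution does not exist.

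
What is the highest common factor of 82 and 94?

82 = 2 · 41
94 = 2 · 47
Common: 2 = 2

2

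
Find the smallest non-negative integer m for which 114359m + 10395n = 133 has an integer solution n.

752

Reduce mod 10395: 114359m ≡ 133 (mod 10395). With g = gcd(114359, 10395) = 7 dividing 133, divide through: 16337m ≡ 19 (mod 1485).
Since gcd(16337, 1485) = 1, m ≡ 19·(16337)⁻¹ ≡ 752 (mod 1485). Smallest non-negative: 752.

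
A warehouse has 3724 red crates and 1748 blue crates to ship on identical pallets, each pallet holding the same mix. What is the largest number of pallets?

76

3724 = 2² · 7² · 19
1748 = 2² · 19 · 23
Common: 2² · 19 = 76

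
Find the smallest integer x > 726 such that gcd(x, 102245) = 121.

847

Multiples of 121 above 726: 121·7, 121·8, … . Need the cofactor coprime to 102245/121 = 845.
Checking s = 7, 8, … the first with gcd(s, 845) = 1 is s = 7, giving 847.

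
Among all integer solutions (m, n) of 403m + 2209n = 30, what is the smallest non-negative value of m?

22

Euclid: 2209 = 5·403 + 194; 403 = 2·194 + 15; 194 = 12·15 + 14; 15 = 1·14 + 1; 14 = 14·1 + 0 → gcd = 1; 30 = 1·30.
Back-substitution yields 403·(148) + 2209·(-27) = 1, so one solution is m = 148·30 = 4440, n = -27·30 = -810.
Solutions in m differ by 2209/1 = 2209; the one in [0, 2209) is 4440 mod 2209 = 22.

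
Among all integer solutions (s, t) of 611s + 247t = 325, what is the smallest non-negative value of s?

7

Reduce mod 247: 611s ≡ 325 (mod 247). With g = gcd(611, 247) = 13 dividing 325, divide through: 47s ≡ 25 (mod 19).
Since gcd(47, 19) = 1, s ≡ 25·(47)⁻¹ ≡ 7 (mod 19). Smallest non-negative: 7.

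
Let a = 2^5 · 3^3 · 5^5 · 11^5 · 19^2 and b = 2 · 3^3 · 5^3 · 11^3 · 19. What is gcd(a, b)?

170700750

min exponent per shared prime: 2 · 3^3 · 5^3 · 11^3 · 19 = 170700750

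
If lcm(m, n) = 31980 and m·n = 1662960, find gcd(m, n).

From gcd × lcm = mn: gcd = 1662960 / 31980 = 52.

52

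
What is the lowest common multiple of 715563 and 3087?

715563 = 3² · 43³; 3087 = 3² · 7³
max exponents: 3² · 7³ · 43³ = 245438109

245438109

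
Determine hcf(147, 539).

147 = 3 · 7²
539 = 7² · 11
Common: 7² = 49

49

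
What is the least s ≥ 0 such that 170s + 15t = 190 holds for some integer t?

2

gcd(170, 15) = 5 (Euclid: 170 = 11·15 + 5; 15 = 3·5 + 0), and 5 | 190.
Extended Euclid: 170·(1) + 15·(-11) = 5. Scale by 38: s₀ = 38.
General solution s = s₀ + 3k; reducing mod 3 gives s = 2 (and t = -10).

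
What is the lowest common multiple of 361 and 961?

346921

361 = 19²; 961 = 31²
max exponents: 19² · 31² = 346921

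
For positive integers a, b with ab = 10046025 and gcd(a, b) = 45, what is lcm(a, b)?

223245

For any two positive integers, gcd × lcm equals their product. Hence lcm = 10046025 / 45 = 223245.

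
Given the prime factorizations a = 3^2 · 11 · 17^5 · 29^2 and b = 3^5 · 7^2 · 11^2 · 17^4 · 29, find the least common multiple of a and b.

1720395613783539

max exponent per prime: 3^5 · 7^2 · 11^2 · 17^5 · 29^2 = 1720395613783539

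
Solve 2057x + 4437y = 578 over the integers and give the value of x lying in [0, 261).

gcd(2057, 4437) = 17 (Euclid: 4437 = 2·2057 + 323; 2057 = 6·323 + 119; 323 = 2·119 + 85; 119 = 1·85 + 34; 85 = 2·34 + 17; 34 = 2·17 + 0), and 17 | 578.
Extended Euclid: 2057·(-110) + 4437·(51) = 17. Scale by 34: x₀ = -3740.
General solution x = x₀ + 261t; reducing mod 261 gives x = 175 (and y = -81).

175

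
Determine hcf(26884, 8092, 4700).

4

26884 = 2² · 11 · 13 · 47; 8092 = 2² · 7 · 17²; 4700 = 2² · 5² · 47
gcd takes min exponent of each prime: 2² = 4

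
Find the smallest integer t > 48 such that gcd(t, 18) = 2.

gcd(t, 18) = 2 forces 2 | t; write t = 2s. Then gcd(2s, 2·9) = 2·gcd(s, 9), so need gcd(s, 9) = 1.
2s > 48 gives s ≥ 25. The least s ≥ 25 coprime to 9 is 25, so t = 2·25 = 50.

50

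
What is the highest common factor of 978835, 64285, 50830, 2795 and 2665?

gcd(978835, 64285): 978835 = 15·64285 + 14560; 64285 = 4·14560 + 6045; 14560 = 2·6045 + 2470; 6045 = 2·2470 + 1105; 2470 = 2·1105 + 260; 1105 = 4·260 + 65; 260 = 4·65 + 0 → 65
gcd(65, 50830): 50830 = 782·65 + 0 → 65
gcd(65, 2795): 2795 = 43·65 + 0 → 65
gcd(65, 2665): 2665 = 41·65 + 0 → 65

65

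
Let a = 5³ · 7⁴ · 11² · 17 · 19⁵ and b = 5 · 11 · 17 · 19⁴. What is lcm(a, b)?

1528637359855375

max exponent per prime: 5³ · 7⁴ · 11² · 17 · 19⁵ = 1528637359855375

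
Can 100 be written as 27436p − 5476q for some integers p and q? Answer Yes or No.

gcd(27436, 5476): 27436 = 5·5476 + 56; 5476 = 97·56 + 44; 56 = 1·44 + 12; 44 = 3·12 + 8; 12 = 1·8 + 4; 8 = 2·4 + 0 → 4
4 divides 100, so a solution exists.

Yes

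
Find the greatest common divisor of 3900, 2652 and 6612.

12

gcd(3900, 2652): 3900 = 1·2652 + 1248; 2652 = 2·1248 + 156; 1248 = 8·156 + 0 → 156
gcd(156, 6612): 6612 = 42·156 + 60; 156 = 2·60 + 36; 60 = 1·36 + 24; 36 = 1·24 + 12; 24 = 2·12 + 0 → 12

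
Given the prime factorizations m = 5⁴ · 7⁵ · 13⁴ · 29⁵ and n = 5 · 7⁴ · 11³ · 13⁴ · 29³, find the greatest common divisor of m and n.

8362373619145

min exponent per shared prime: 5 · 7⁴ · 13⁴ · 29³ = 8362373619145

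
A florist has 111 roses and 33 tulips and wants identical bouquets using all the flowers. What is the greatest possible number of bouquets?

Euclid: 111 = 3·33 + 12; 33 = 2·12 + 9; 12 = 1·9 + 3; 9 = 3·3 + 0. Last nonzero remainder: 3.

3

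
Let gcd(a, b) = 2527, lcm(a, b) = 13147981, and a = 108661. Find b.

a·b = gcd·lcm = 2527·13147981 = 33224947987, so b = 33224947987/108661 = 305767.

305767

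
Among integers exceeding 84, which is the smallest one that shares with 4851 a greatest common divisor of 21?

105

Multiples of 21 above 84: 21·5, 21·6, … . Need the cofactor coprime to 4851/21 = 231.
Checking s = 5, 6, … the first with gcd(s, 231) = 1 is s = 5, giving 105.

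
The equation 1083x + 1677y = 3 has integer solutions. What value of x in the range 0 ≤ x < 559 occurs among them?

Euclid: 1677 = 1·1083 + 594; 1083 = 1·594 + 489; 594 = 1·489 + 105; 489 = 4·105 + 69; 105 = 1·69 + 36; 69 = 1·36 + 33; 36 = 1·33 + 3; 33 = 11·3 + 0 → gcd = 3; 3 = 3·1.
Back-substitution yields 1083·(-48) + 1677·(31) = 3, so one solution is x = -48·1 = -48, y = 31·1 = 31.
Solutions in x differ by 1677/3 = 559; the one in [0, 559) is -48 mod 559 = 511.

511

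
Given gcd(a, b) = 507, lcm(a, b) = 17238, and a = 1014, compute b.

8619

Using ab = gcd(a,b)·lcm(a,b) = 507·17238 = 8739666, we get b = 8739666/1014 = 8619.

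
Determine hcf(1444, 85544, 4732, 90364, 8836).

gcd(1444, 85544): 85544 = 59·1444 + 348; 1444 = 4·348 + 52; 348 = 6·52 + 36; 52 = 1·36 + 16; 36 = 2·16 + 4; 16 = 4·4 + 0 → 4
gcd(4, 4732): 4732 = 1183·4 + 0 → 4
gcd(4, 90364): 90364 = 22591·4 + 0 → 4
gcd(4, 8836): 8836 = 2209·4 + 0 → 4

4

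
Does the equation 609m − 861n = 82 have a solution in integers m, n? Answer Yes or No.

No

gcd(609, 861): 861 = 1·609 + 252; 609 = 2·252 + 105; 252 = 2·105 + 42; 105 = 2·42 + 21; 42 = 2·21 + 0 → 21
21 does not divide 82, so a solution does not exist.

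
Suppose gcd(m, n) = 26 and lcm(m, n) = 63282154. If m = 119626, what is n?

m·n = gcd·lcm = 26·63282154 = 1645336004, so n = 1645336004/119626 = 13754.

13754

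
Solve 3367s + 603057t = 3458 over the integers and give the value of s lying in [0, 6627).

1613

gcd(3367, 603057) = 91 (Euclid: 603057 = 179·3367 + 364; 3367 = 9·364 + 91; 364 = 4·91 + 0), and 91 | 3458.
Extended Euclid: 3367·(1612) + 603057·(-9) = 91. Scale by 38: s₀ = 61256.
General solution s = s₀ + 6627k; reducing mod 6627 gives s = 1613 (and t = -9).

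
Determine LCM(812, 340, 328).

lcm(812, 340) = 812·340/gcd = 276080/4 = 69020
lcm(69020, 328) = 69020·328/gcd = 22638560/4 = 5659640

5659640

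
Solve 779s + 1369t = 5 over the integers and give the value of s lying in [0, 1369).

Euclid: 1369 = 1·779 + 590; 779 = 1·590 + 189; 590 = 3·189 + 23; 189 = 8·23 + 5; 23 = 4·5 + 3; 5 = 1·3 + 2; 3 = 1·2 + 1; 2 = 2·1 + 0 → gcd = 1; 5 = 1·5.
Back-substitution yields 779·(-536) + 1369·(305) = 1, so one solution is s = -536·5 = -2680, t = 305·5 = 1525.
Solutions in s differ by 1369/1 = 1369; the one in [0, 1369) is -2680 mod 1369 = 58.

58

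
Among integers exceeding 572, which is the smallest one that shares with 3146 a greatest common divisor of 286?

Multiples of 286 above 572: 286·3, 286·4, … . Need the cofactor coprime to 3146/286 = 11.
Checking s = 3, 4, … the first with gcd(s, 11) = 1 is s = 3, giving 858.

858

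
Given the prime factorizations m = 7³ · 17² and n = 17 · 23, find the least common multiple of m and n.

max exponent per prime: 7³ · 17² · 23 = 2279921

2279921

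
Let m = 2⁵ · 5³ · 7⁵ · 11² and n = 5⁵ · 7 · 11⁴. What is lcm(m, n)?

max exponent per prime: 2⁵ · 5⁵ · 7⁵ · 11⁴ = 24607128700000

24607128700000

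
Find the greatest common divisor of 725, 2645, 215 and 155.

5

725 = 5² · 29; 2645 = 5 · 23²; 215 = 5 · 43; 155 = 5 · 31
gcd takes min exponent of each prime: 5 = 5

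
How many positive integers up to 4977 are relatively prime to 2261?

3804

2261 = 7·17·19. Inclusion–exclusion on these primes:
4977 − ⌊4977/7⌋ − ⌊4977/17⌋ − ⌊4977/19⌋ + ⌊4977/119⌋ + ⌊4977/133⌋ + ⌊4977/323⌋ − ⌊4977/2261⌋ = 3804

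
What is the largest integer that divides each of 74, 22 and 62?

gcd(74, 22): 74 = 3·22 + 8; 22 = 2·8 + 6; 8 = 1·6 + 2; 6 = 3·2 + 0 → 2
gcd(2, 62): 62 = 31·2 + 0 → 2

2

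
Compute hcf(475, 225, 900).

gcd(475, 225): 475 = 2·225 + 25; 225 = 9·25 + 0 → 25
gcd(25, 900): 900 = 36·25 + 0 → 25

25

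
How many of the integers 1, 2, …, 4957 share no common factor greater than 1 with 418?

Prime factors of 418: 2, 11, 19. Count integers ≤ 4957 divisible by none of them.
By inclusion–exclusion: 4957 − ⌊4957/2⌋ − ⌊4957/11⌋ − ⌊4957/19⌋ + ⌊4957/22⌋ + ⌊4957/38⌋ + ⌊4957/209⌋ − ⌊4957/418⌋ = 2136.

2136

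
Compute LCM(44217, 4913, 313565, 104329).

17319135645

lcm(44217, 4913) = 44217·4913/gcd = 217238121/4913 = 44217
lcm(44217, 313565) = 44217·313565/gcd = 13864903605/289 = 47975445
lcm(47975445, 104329) = 47975445·104329/gcd = 5005230201405/289 = 17319135645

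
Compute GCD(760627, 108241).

760627 = 7² · 19² · 43
108241 = 7² · 47²
Common: 7² = 49

49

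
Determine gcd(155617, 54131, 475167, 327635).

77

155617 = 7 · 11 · 43 · 47; 54131 = 7 · 11 · 19 · 37; 475167 = 3 · 7 · 11³ · 17; 327635 = 5 · 7 · 11 · 23 · 37
gcd takes min exponent of each prime: 7 · 11 = 77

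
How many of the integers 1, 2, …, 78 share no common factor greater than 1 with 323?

Prime factors of 323: 17, 19. Count integers ≤ 78 divisible by none of them.
By inclusion–exclusion: 78 − ⌊78/17⌋ − ⌊78/19⌋ + ⌊78/323⌋ = 70.

70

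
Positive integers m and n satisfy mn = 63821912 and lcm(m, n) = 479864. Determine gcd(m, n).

From gcd × lcm = mn: gcd = 63821912 / 479864 = 133.

133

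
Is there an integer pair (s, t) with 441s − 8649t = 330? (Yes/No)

By Bézout, 441s − 8649t = 330 has integer solutions iff gcd(441, 8649) | 330.
Euclid: 8649 = 19·441 + 270; 441 = 1·270 + 171; 270 = 1·171 + 99; 171 = 1·99 + 72; 99 = 1·72 + 27; 72 = 2·27 + 18; 27 = 1·18 + 9; 18 = 2·9 + 0. gcd = 9; 330 mod 9 = 6. No.

No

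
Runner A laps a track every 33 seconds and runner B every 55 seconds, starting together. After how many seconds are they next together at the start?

33 = 3 · 11; 55 = 5 · 11
max exponents: 3 · 5 · 11 = 165

165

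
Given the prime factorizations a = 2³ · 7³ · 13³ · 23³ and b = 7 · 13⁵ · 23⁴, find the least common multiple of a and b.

285109844109272

max exponent per prime: 2³ · 7³ · 13⁵ · 23⁴ = 285109844109272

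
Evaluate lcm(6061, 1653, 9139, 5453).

lcm(6061, 1653) = 6061·1653/gcd = 10018833/551 = 18183
lcm(18183, 9139) = 18183·9139/gcd = 166174437/19 = 8746023
lcm(8746023, 5453) = 8746023·5453/gcd = 47692063419/19 = 2510108601

2510108601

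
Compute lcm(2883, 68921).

2883 = 3 · 31²; 68921 = 41³
max exponents: 3 · 31² · 41³ = 198699243

198699243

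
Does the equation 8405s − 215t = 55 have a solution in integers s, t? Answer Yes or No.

By Bézout, 8405s − 215t = 55 has integer solutions iff gcd(8405, 215) | 55.
Euclid: 8405 = 39·215 + 20; 215 = 10·20 + 15; 20 = 1·15 + 5; 15 = 3·5 + 0. gcd = 5; 55 mod 5 = 0. Yes.

Yes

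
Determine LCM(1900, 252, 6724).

201215700

lcm(1900, 252) = 1900·252/gcd = 478800/4 = 119700
lcm(119700, 6724) = 119700·6724/gcd = 804862800/4 = 201215700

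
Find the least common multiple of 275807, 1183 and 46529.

275807 = 7 · 31² · 41; 1183 = 7 · 13²; 46529 = 7 · 17² · 23
lcm takes max exponent of each prime: 7 · 13² · 17² · 23 · 31² · 41 = 309825862801

309825862801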